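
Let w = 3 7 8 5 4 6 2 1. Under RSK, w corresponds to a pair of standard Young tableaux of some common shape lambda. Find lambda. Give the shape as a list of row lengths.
[3, 2, 1, 1, 1]

RSK row insertion gives P = [[1, 4, 6], [2, 8], [3], [5], [7]], which has shape [3, 2, 1, 1, 1].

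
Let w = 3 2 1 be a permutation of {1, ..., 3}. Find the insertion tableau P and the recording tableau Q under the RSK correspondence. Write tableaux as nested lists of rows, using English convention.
Insert each entry of the permutation into P by Schensted row insertion, recording in Q the position of each new cell.

After inserting 3: P = [[3]].
After inserting 2: P = [[2], [3]].
After inserting 1: P = [[1], [2], [3]].

So P = [[1], [2], [3]], Q = [[1], [2], [3]].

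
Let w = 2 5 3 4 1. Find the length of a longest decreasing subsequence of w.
3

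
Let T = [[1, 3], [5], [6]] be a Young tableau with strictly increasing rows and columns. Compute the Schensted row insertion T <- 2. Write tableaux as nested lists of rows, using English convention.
[[1, 2], [3], [5], [6]]

In row 1, 2 replaces 3 (the leftmost entry greater than 2); 3 is bumped to row 2. In row 2, 3 replaces 5 (the leftmost entry greater than 3); 5 is bumped to row 3. In row 3, 5 replaces 6 (the leftmost entry greater than 5); 6 is bumped to row 4. 6 starts a new row 4. The new tableau is [[1, 2], [3], [5], [6]].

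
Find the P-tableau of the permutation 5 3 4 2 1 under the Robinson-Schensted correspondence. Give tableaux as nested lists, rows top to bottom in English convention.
P = [[1, 4], [2], [3], [5]]

After inserting 5: P = [[5]].
After inserting 3: P = [[3], [5]].
After inserting 4: P = [[3, 4], [5]].
After inserting 2: P = [[2, 4], [3], [5]].
After inserting 1: P = [[1, 4], [2], [3], [5]].

So P = [[1, 4], [2], [3], [5]].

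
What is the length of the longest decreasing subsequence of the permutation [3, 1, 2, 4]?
2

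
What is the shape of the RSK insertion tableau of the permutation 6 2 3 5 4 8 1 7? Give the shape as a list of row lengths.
[4, 2, 1, 1]

Row-insert each entry into an empty tableau.

After inserting 6: P = [[6]].
After inserting 2: P = [[2], [6]].
After inserting 3: P = [[2, 3], [6]].
After inserting 5: P = [[2, 3, 5], [6]].
After inserting 4: P = [[2, 3, 4], [5], [6]].
After inserting 8: P = [[2, 3, 4, 8], [5], [6]].
After inserting 1: P = [[1, 3, 4, 8], [2], [5], [6]].
After inserting 7: P = [[1, 3, 4, 7], [2, 8], [5], [6]].

The final insertion tableau P = [[1, 3, 4, 7], [2, 8], [5], [6]] has shape [4, 2, 1, 1].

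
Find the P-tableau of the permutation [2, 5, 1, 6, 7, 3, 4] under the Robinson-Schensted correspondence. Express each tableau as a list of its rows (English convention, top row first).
Insert 2: appended to row 1. P = [[2]].
Insert 5: appended to row 1. P = [[2, 5]].
Insert 1: 1 bumps 2 from row 1; 2 starts row 2. P = [[1, 5], [2]].
Insert 6: appended to row 1. P = [[1, 5, 6], [2]].
Insert 7: appended to row 1. P = [[1, 5, 6, 7], [2]].
Insert 3: 3 bumps 5 from row 1; 5 appends to row 2. P = [[1, 3, 6, 7], [2, 5]].
Insert 4: 4 bumps 6 from row 1; 6 appends to row 2. P = [[1, 3, 4, 7], [2, 5, 6]].

So P = [[1, 3, 4, 7], [2, 5, 6]].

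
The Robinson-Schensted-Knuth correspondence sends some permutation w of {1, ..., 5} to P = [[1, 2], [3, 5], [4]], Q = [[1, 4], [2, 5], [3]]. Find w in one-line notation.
Reverse the RSK construction: for i from n down to 1, find the cell of Q containing i, remove the entry at that cell from P, and reverse-bump it up through P; the value ejected from row 1 is w(i).

Step i=5: Q has 5 at row 2, column 2; remove 5 from row 2 of P and reverse-bump: 5 enters row 1 and ejects 2. So w(5) = 2. P is now [[1, 5], [3], [4]].
Step i=4: Q has 4 at row 1, column 2; remove that cell from P, ejecting 5. So w(4) = 5. P is now [[1], [3], [4]].
Step i=3: Q has 3 at row 3, column 1; remove 4 from row 3 of P and reverse-bump: 4 enters row 2 and ejects 3; 3 enters row 1 and ejects 1. So w(3) = 1. P is now [[3], [4]].
Step i=2: Q has 2 at row 2, column 1; remove 4 from row 2 of P and reverse-bump: 4 enters row 1 and ejects 3. So w(2) = 3. P is now [[4]].
Step i=1: Q has 1 at row 1, column 1; remove that cell from P, ejecting 4. So w(1) = 4. P is now [].

So w = 4 3 1 5 2.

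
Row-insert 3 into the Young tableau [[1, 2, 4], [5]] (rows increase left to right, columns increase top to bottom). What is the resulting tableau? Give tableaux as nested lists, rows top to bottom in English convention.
[[1, 2, 3], [4], [5]]

In row 1, 3 replaces 4 (the leftmost entry greater than 3); 4 is bumped to row 2. In row 2, 4 replaces 5 (the leftmost entry greater than 4); 5 is bumped to row 3. 5 starts a new row 3. The new tableau is [[1, 2, 3], [4], [5]].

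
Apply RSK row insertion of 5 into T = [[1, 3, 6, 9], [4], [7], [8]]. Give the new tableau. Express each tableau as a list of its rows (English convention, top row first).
[[1, 3, 5, 9], [4, 6], [7], [8]]

In row 1, 5 replaces 6 (the leftmost entry greater than 5); 6 is bumped to row 2. 6 is appended to row 2. The new tableau is [[1, 3, 5, 9], [4, 6], [7], [8]].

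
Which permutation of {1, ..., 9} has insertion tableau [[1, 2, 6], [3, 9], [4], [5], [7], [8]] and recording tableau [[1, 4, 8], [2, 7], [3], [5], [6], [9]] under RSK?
8 7 5 9 4 1 3 6 2

Reverse RSK: for i = n, n-1, ..., 1, locate i in Q, remove the corresponding corner cell from P, and reverse-bump its entry up through P; the value ejected from row 1 is w(i).

So w = 8 7 5 9 4 1 3 6 2.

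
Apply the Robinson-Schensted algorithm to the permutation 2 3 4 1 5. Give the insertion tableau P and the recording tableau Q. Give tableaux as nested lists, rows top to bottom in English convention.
P = [[1, 3, 4, 5], [2]], Q = [[1, 2, 3, 5], [4]]

Insert each entry of the permutation into P by Schensted row insertion, recording in Q the position of each new cell.

After inserting 2: P = [[2]].
After inserting 3: P = [[2, 3]].
After inserting 4: P = [[2, 3, 4]].
After inserting 1: P = [[1, 3, 4], [2]].
After inserting 5: P = [[1, 3, 4, 5], [2]].

So P = [[1, 3, 4, 5], [2]], Q = [[1, 2, 3, 5], [4]].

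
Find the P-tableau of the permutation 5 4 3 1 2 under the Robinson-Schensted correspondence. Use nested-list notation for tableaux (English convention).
Insert 5: appended to row 1. P = [[5]].
Insert 4: 4 bumps 5 from row 1; 5 starts row 2. P = [[4], [5]].
Insert 3: 3 bumps 4 from row 1; 4 bumps 5 from row 2; 5 starts row 3. P = [[3], [4], [5]].
Insert 1: 1 bumps 3 from row 1; 3 bumps 4 from row 2; 4 bumps 5 from row 3; 5 starts row 4. P = [[1], [3], [4], [5]].
Insert 2: appended to row 1. P = [[1, 2], [3], [4], [5]].

So P = [[1, 2], [3], [4], [5]].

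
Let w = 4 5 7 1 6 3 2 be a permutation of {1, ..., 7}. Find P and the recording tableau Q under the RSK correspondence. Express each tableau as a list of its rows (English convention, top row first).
P = [[1, 2, 6], [3, 5], [4], [7]], Q = [[1, 2, 3], [4, 5], [6], [7]]

Insert each entry of the permutation into P by Schensted row insertion, recording in Q the position of each new cell.

After inserting 4: P = [[4]].
After inserting 5: P = [[4, 5]].
After inserting 7: P = [[4, 5, 7]].
After inserting 1: P = [[1, 5, 7], [4]].
After inserting 6: P = [[1, 5, 6], [4, 7]].
After inserting 3: P = [[1, 3, 6], [4, 5], [7]].
After inserting 2: P = [[1, 2, 6], [3, 5], [4], [7]].

So P = [[1, 2, 6], [3, 5], [4], [7]], Q = [[1, 2, 3], [4, 5], [6], [7]].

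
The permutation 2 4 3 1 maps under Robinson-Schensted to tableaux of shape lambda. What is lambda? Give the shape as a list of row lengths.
RSK row insertion gives P = [[1, 3], [2], [4]], which has shape [2, 1, 1].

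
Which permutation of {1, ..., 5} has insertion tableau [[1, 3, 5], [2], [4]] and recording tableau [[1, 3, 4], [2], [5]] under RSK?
4 2 3 5 1

Reverse the RSK construction: for i from n down to 1, find the cell of Q containing i, remove the entry at that cell from P, and reverse-bump it up through P; the value ejected from row 1 is w(i).

Step i=5: Q has 5 at row 3, column 1; remove 4 from row 3 of P and reverse-bump: 4 enters row 2 and ejects 2; 2 enters row 1 and ejects 1. So w(5) = 1. P is now [[2, 3, 5], [4]].
Step i=4: Q has 4 at row 1, column 3; remove that cell from P, ejecting 5. So w(4) = 5. P is now [[2, 3], [4]].
Step i=3: Q has 3 at row 1, column 2; remove that cell from P, ejecting 3. So w(3) = 3. P is now [[2], [4]].
Step i=2: Q has 2 at row 2, column 1; remove 4 from row 2 of P and reverse-bump: 4 enters row 1 and ejects 2. So w(2) = 2. P is now [[4]].
Step i=1: Q has 1 at row 1, column 1; remove that cell from P, ejecting 4. So w(1) = 4. P is now [].

So w = 4 2 3 5 1.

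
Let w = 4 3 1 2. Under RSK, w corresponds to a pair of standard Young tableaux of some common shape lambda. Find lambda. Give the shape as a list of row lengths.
Row-insert each entry into an empty tableau.

After inserting 4: P = [[4]].
After inserting 3: P = [[3], [4]].
After inserting 1: P = [[1], [3], [4]].
After inserting 2: P = [[1, 2], [3], [4]].

The final insertion tableau P = [[1, 2], [3], [4]] has shape [2, 1, 1].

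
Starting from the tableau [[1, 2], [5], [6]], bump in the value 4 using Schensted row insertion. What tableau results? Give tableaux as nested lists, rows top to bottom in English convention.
[[1, 2, 4], [5], [6]]

4 is larger than every entry of row 1, so it is appended to row 1. The new tableau is [[1, 2, 4], [5], [6]].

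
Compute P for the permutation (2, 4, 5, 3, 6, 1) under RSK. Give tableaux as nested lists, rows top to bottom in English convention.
P = [[1, 3, 5, 6], [2], [4]]

Insert 2: appended to row 1. P = [[2]].
Insert 4: appended to row 1. P = [[2, 4]].
Insert 5: appended to row 1. P = [[2, 4, 5]].
Insert 3: 3 bumps 4 from row 1; 4 starts row 2. P = [[2, 3, 5], [4]].
Insert 6: appended to row 1. P = [[2, 3, 5, 6], [4]].
Insert 1: 1 bumps 2 from row 1; 2 bumps 4 from row 2; 4 starts row 3. P = [[1, 3, 5, 6], [2], [4]].

So P = [[1, 3, 5, 6], [2], [4]].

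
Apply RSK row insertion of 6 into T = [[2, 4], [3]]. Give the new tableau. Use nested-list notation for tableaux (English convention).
[[2, 4, 6], [3]]

6 is larger than every entry of row 1, so it is appended to row 1. The new tableau is [[2, 4, 6], [3]].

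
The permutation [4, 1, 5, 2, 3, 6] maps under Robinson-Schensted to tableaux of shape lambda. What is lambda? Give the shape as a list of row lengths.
Row-insert each entry into an empty tableau.

After inserting 4: P = [[4]].
After inserting 1: P = [[1], [4]].
After inserting 5: P = [[1, 5], [4]].
After inserting 2: P = [[1, 2], [4, 5]].
After inserting 3: P = [[1, 2, 3], [4, 5]].
After inserting 6: P = [[1, 2, 3, 6], [4, 5]].

The final insertion tableau P = [[1, 2, 3, 6], [4, 5]] has shape [4, 2].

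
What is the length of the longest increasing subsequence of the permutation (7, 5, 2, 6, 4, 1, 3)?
2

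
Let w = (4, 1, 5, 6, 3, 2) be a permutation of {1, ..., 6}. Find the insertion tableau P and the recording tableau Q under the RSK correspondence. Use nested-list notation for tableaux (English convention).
P = [[1, 2, 6], [3, 5], [4]], Q = [[1, 3, 4], [2, 5], [6]]

Insert each entry of the permutation into P by Schensted row insertion, recording in Q the position of each new cell.

After inserting 4: P = [[4]].
After inserting 1: P = [[1], [4]].
After inserting 5: P = [[1, 5], [4]].
After inserting 6: P = [[1, 5, 6], [4]].
After inserting 3: P = [[1, 3, 6], [4, 5]].
After inserting 2: P = [[1, 2, 6], [3, 5], [4]].

So P = [[1, 2, 6], [3, 5], [4]], Q = [[1, 3, 4], [2, 5], [6]].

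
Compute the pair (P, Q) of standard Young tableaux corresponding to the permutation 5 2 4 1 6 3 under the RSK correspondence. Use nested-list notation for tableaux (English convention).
P = [[1, 3, 6], [2, 4], [5]], Q = [[1, 3, 5], [2, 6], [4]]

Insert each entry of the permutation into P by Schensted row insertion, recording in Q the position of each new cell.

Insert 5: appended to row 1. P = [[5]], Q = [[1]].
Insert 2: 2 bumps 5 from row 1; 5 starts row 2. P = [[2], [5]], Q = [[1], [2]].
Insert 4: appended to row 1. P = [[2, 4], [5]], Q = [[1, 3], [2]].
Insert 1: 1 bumps 2 from row 1; 2 bumps 5 from row 2; 5 starts row 3. P = [[1, 4], [2], [5]], Q = [[1, 3], [2], [4]].
Insert 6: appended to row 1. P = [[1, 4, 6], [2], [5]], Q = [[1, 3, 5], [2], [4]].
Insert 3: 3 bumps 4 from row 1; 4 appends to row 2. P = [[1, 3, 6], [2, 4], [5]], Q = [[1, 3, 5], [2, 6], [4]].

So P = [[1, 3, 6], [2, 4], [5]], Q = [[1, 3, 5], [2, 6], [4]].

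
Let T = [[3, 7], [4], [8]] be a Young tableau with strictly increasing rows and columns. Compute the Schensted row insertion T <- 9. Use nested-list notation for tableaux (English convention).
9 is larger than every entry of row 1, so it is appended to row 1. The new tableau is [[3, 7, 9], [4], [8]].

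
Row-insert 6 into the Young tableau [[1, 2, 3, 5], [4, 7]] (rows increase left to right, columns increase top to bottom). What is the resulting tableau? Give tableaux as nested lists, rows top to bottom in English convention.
6 is larger than every entry of row 1, so it is appended to row 1. The new tableau is [[1, 2, 3, 5, 6], [4, 7]].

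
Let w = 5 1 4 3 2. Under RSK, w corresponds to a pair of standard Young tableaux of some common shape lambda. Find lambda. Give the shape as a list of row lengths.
Row-insert each entry into an empty tableau.

After inserting 5: P = [[5]].
After inserting 1: P = [[1], [5]].
After inserting 4: P = [[1, 4], [5]].
After inserting 3: P = [[1, 3], [4], [5]].
After inserting 2: P = [[1, 2], [3], [4], [5]].

The final insertion tableau P = [[1, 2], [3], [4], [5]] has shape [2, 1, 1, 1].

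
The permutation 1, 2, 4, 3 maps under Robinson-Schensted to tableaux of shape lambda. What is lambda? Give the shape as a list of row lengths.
Row-insert each entry into an empty tableau.

After inserting 1: P = [[1]].
After inserting 2: P = [[1, 2]].
After inserting 4: P = [[1, 2, 4]].
After inserting 3: P = [[1, 2, 3], [4]].

The final insertion tableau P = [[1, 2, 3], [4]] has shape [3, 1].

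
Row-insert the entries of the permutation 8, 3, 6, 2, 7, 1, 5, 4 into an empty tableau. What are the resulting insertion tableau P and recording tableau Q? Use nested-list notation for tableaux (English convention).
P = [[1, 4, 7], [2, 5], [3, 6], [8]], Q = [[1, 3, 5], [2, 7], [4, 8], [6]]

Insert each entry of the permutation into P by Schensted row insertion, recording in Q the position of each new cell.

Insert 8: appended to row 1. P = [[8]], Q = [[1]].
Insert 3: 3 bumps 8 from row 1; 8 starts row 2. P = [[3], [8]], Q = [[1], [2]].
Insert 6: appended to row 1. P = [[3, 6], [8]], Q = [[1, 3], [2]].
Insert 2: 2 bumps 3 from row 1; 3 bumps 8 from row 2; 8 starts row 3. P = [[2, 6], [3], [8]], Q = [[1, 3], [2], [4]].
Insert 7: appended to row 1. P = [[2, 6, 7], [3], [8]], Q = [[1, 3, 5], [2], [4]].
Insert 1: 1 bumps 2 from row 1; 2 bumps 3 from row 2; 3 bumps 8 from row 3; 8 starts row 4. P = [[1, 6, 7], [2], [3], [8]], Q = [[1, 3, 5], [2], [4], [6]].
Insert 5: 5 bumps 6 from row 1; 6 appends to row 2. P = [[1, 5, 7], [2, 6], [3], [8]], Q = [[1, 3, 5], [2, 7], [4], [6]].
Insert 4: 4 bumps 5 from row 1; 5 bumps 6 from row 2; 6 appends to row 3. P = [[1, 4, 7], [2, 5], [3, 6], [8]], Q = [[1, 3, 5], [2, 7], [4, 8], [6]].

So P = [[1, 4, 7], [2, 5], [3, 6], [8]], Q = [[1, 3, 5], [2, 7], [4, 8], [6]].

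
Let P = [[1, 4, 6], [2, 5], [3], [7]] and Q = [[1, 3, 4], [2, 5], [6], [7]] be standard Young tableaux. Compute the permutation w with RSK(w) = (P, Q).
3 2 5 7 6 4 1

Reverse the RSK construction: for i from n down to 1, find the cell of Q containing i, remove the entry at that cell from P, and reverse-bump it up through P; the value ejected from row 1 is w(i).

Step i=7: Q has 7 at row 4, column 1; remove 7 from row 4 of P and reverse-bump: 7 enters row 3 and ejects 3; 3 enters row 2 and ejects 2; 2 enters row 1 and ejects 1. So w(7) = 1. P is now [[2, 4, 6], [3, 5], [7]].
Step i=6: Q has 6 at row 3, column 1; remove 7 from row 3 of P and reverse-bump: 7 enters row 2 and ejects 5; 5 enters row 1 and ejects 4. So w(6) = 4. P is now [[2, 5, 6], [3, 7]].
Step i=5: Q has 5 at row 2, column 2; remove 7 from row 2 of P and reverse-bump: 7 enters row 1 and ejects 6. So w(5) = 6. P is now [[2, 5, 7], [3]].
Step i=4: Q has 4 at row 1, column 3; remove that cell from P, ejecting 7. So w(4) = 7. P is now [[2, 5], [3]].
Step i=3: Q has 3 at row 1, column 2; remove that cell from P, ejecting 5. So w(3) = 5. P is now [[2], [3]].
Step i=2: Q has 2 at row 2, column 1; remove 3 from row 2 of P and reverse-bump: 3 enters row 1 and ejects 2. So w(2) = 2. P is now [[3]].
Step i=1: Q has 1 at row 1, column 1; remove that cell from P, ejecting 3. So w(1) = 3. P is now [].

So w = 3 2 5 7 6 4 1.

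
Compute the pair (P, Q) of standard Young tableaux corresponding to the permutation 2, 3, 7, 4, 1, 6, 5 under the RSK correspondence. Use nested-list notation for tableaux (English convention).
Insert each entry of the permutation into P by Schensted row insertion, recording in Q the position of each new cell.

Insert 2: appended to row 1. P = [[2]], Q = [[1]].
Insert 3: appended to row 1. P = [[2, 3]], Q = [[1, 2]].
Insert 7: appended to row 1. P = [[2, 3, 7]], Q = [[1, 2, 3]].
Insert 4: 4 bumps 7 from row 1; 7 starts row 2. P = [[2, 3, 4], [7]], Q = [[1, 2, 3], [4]].
Insert 1: 1 bumps 2 from row 1; 2 bumps 7 from row 2; 7 starts row 3. P = [[1, 3, 4], [2], [7]], Q = [[1, 2, 3], [4], [5]].
Insert 6: appended to row 1. P = [[1, 3, 4, 6], [2], [7]], Q = [[1, 2, 3, 6], [4], [5]].
Insert 5: 5 bumps 6 from row 1; 6 appends to row 2. P = [[1, 3, 4, 5], [2, 6], [7]], Q = [[1, 2, 3, 6], [4, 7], [5]].

So P = [[1, 3, 4, 5], [2, 6], [7]], Q = [[1, 2, 3, 6], [4, 7], [5]].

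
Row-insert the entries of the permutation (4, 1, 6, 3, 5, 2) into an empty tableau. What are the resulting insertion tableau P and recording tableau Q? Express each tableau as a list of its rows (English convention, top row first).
P = [[1, 2, 5], [3, 6], [4]], Q = [[1, 3, 5], [2, 4], [6]]

Insert each entry of the permutation into P by Schensted row insertion, recording in Q the position of each new cell.

Insert 4: appended to row 1. P = [[4]].
Insert 1: 1 bumps 4 from row 1; 4 starts row 2. P = [[1], [4]].
Insert 6: appended to row 1. P = [[1, 6], [4]].
Insert 3: 3 bumps 6 from row 1; 6 appends to row 2. P = [[1, 3], [4, 6]].
Insert 5: appended to row 1. P = [[1, 3, 5], [4, 6]].
Insert 2: 2 bumps 3 from row 1; 3 bumps 4 from row 2; 4 starts row 3. P = [[1, 2, 5], [3, 6], [4]].

So P = [[1, 2, 5], [3, 6], [4]], Q = [[1, 3, 5], [2, 4], [6]].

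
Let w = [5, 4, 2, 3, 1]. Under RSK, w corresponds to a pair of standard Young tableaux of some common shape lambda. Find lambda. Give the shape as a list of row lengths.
[2, 1, 1, 1]

RSK row insertion gives P = [[1, 3], [2], [4], [5]], which has shape [2, 1, 1, 1].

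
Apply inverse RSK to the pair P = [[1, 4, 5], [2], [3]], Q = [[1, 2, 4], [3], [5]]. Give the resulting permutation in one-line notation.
Reverse the RSK construction: for i from n down to 1, find the cell of Q containing i, remove the entry at that cell from P, and reverse-bump it up through P; the value ejected from row 1 is w(i).

Step i=5: Q has 5 at row 3, column 1; remove 3 from row 3 of P and reverse-bump: 3 enters row 2 and ejects 2; 2 enters row 1 and ejects 1. So w(5) = 1. P is now [[2, 4, 5], [3]].
Step i=4: Q has 4 at row 1, column 3; remove that cell from P, ejecting 5. So w(4) = 5. P is now [[2, 4], [3]].
Step i=3: Q has 3 at row 2, column 1; remove 3 from row 2 of P and reverse-bump: 3 enters row 1 and ejects 2. So w(3) = 2. P is now [[3, 4]].
Step i=2: Q has 2 at row 1, column 2; remove that cell from P, ejecting 4. So w(2) = 4. P is now [[3]].
Step i=1: Q has 1 at row 1, column 1; remove that cell from P, ejecting 3. So w(1) = 3. P is now [].

So w = 3 4 2 5 1.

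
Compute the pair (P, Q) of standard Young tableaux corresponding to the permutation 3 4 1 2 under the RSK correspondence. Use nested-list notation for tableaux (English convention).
P = [[1, 2], [3, 4]], Q = [[1, 2], [3, 4]]

Insert each entry of the permutation into P by Schensted row insertion, recording in Q the position of each new cell.

After inserting 3: P = [[3]].
After inserting 4: P = [[3, 4]].
After inserting 1: P = [[1, 4], [3]].
After inserting 2: P = [[1, 2], [3, 4]].

So P = [[1, 2], [3, 4]], Q = [[1, 2], [3, 4]].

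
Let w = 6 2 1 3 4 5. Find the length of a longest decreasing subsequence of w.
3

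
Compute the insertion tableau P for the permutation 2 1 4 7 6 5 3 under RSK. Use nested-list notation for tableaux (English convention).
P = [[1, 3, 5], [2, 4], [6], [7]]

Insert 2: appended to row 1. P = [[2]].
Insert 1: 1 bumps 2 from row 1; 2 starts row 2. P = [[1], [2]].
Insert 4: appended to row 1. P = [[1, 4], [2]].
Insert 7: appended to row 1. P = [[1, 4, 7], [2]].
Insert 6: 6 bumps 7 from row 1; 7 appends to row 2. P = [[1, 4, 6], [2, 7]].
Insert 5: 5 bumps 6 from row 1; 6 bumps 7 from row 2; 7 starts row 3. P = [[1, 4, 5], [2, 6], [7]].
Insert 3: 3 bumps 4 from row 1; 4 bumps 6 from row 2; 6 bumps 7 from row 3; 7 starts row 4. P = [[1, 3, 5], [2, 4], [6], [7]].

So P = [[1, 3, 5], [2, 4], [6], [7]].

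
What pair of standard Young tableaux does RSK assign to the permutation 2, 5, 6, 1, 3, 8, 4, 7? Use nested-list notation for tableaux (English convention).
Insert each entry of the permutation into P by Schensted row insertion, recording in Q the position of each new cell.

Insert 2: appended to row 1. P = [[2]].
Insert 5: appended to row 1. P = [[2, 5]].
Insert 6: appended to row 1. P = [[2, 5, 6]].
Insert 1: 1 bumps 2 from row 1; 2 starts row 2. P = [[1, 5, 6], [2]].
Insert 3: 3 bumps 5 from row 1; 5 appends to row 2. P = [[1, 3, 6], [2, 5]].
Insert 8: appended to row 1. P = [[1, 3, 6, 8], [2, 5]].
Insert 4: 4 bumps 6 from row 1; 6 appends to row 2. P = [[1, 3, 4, 8], [2, 5, 6]].
Insert 7: 7 bumps 8 from row 1; 8 appends to row 2. P = [[1, 3, 4, 7], [2, 5, 6, 8]].

So P = [[1, 3, 4, 7], [2, 5, 6, 8]], Q = [[1, 2, 3, 6], [4, 5, 7, 8]].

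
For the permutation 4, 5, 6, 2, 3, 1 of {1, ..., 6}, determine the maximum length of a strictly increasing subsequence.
3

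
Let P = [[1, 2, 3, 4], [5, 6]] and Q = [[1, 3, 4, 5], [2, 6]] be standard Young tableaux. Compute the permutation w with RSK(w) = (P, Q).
5 1 2 3 6 4

Reverse the RSK construction: for i from n down to 1, find the cell of Q containing i, remove the entry at that cell from P, and reverse-bump it up through P; the value ejected from row 1 is w(i).

Step i=6: Q has 6 at row 2, column 2; remove 6 from row 2 of P and reverse-bump: 6 enters row 1 and ejects 4. So w(6) = 4. P is now [[1, 2, 3, 6], [5]].
Step i=5: Q has 5 at row 1, column 4; remove that cell from P, ejecting 6. So w(5) = 6. P is now [[1, 2, 3], [5]].
Step i=4: Q has 4 at row 1, column 3; remove that cell from P, ejecting 3. So w(4) = 3. P is now [[1, 2], [5]].
Step i=3: Q has 3 at row 1, column 2; remove that cell from P, ejecting 2. So w(3) = 2. P is now [[1], [5]].
Step i=2: Q has 2 at row 2, column 1; remove 5 from row 2 of P and reverse-bump: 5 enters row 1 and ejects 1. So w(2) = 1. P is now [[5]].
Step i=1: Q has 1 at row 1, column 1; remove that cell from P, ejecting 5. So w(1) = 5. P is now [].

So w = 5 1 2 3 6 4.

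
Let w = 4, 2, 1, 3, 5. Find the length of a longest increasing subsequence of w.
3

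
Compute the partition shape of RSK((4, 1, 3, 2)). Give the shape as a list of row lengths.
[2, 1, 1]

Row-insert each entry into an empty tableau.

After inserting 4: P = [[4]].
After inserting 1: P = [[1], [4]].
After inserting 3: P = [[1, 3], [4]].
After inserting 2: P = [[1, 2], [3], [4]].

The final insertion tableau P = [[1, 2], [3], [4]] has shape [2, 1, 1].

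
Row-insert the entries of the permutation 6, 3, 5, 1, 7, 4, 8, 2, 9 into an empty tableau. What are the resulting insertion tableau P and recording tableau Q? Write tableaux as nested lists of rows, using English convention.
P = [[1, 2, 7, 8, 9], [3, 4], [5], [6]], Q = [[1, 3, 5, 7, 9], [2, 6], [4], [8]]

Insert each entry of the permutation into P by Schensted row insertion, recording in Q the position of each new cell.

After inserting 6: P = [[6]].
After inserting 3: P = [[3], [6]].
After inserting 5: P = [[3, 5], [6]].
After inserting 1: P = [[1, 5], [3], [6]].
After inserting 7: P = [[1, 5, 7], [3], [6]].
After inserting 4: P = [[1, 4, 7], [3, 5], [6]].
After inserting 8: P = [[1, 4, 7, 8], [3, 5], [6]].
After inserting 2: P = [[1, 2, 7, 8], [3, 4], [5], [6]].
After inserting 9: P = [[1, 2, 7, 8, 9], [3, 4], [5], [6]].

So P = [[1, 2, 7, 8, 9], [3, 4], [5], [6]], Q = [[1, 3, 5, 7, 9], [2, 6], [4], [8]].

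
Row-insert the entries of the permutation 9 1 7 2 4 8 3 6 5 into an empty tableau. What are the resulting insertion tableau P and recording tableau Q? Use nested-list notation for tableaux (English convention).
P = [[1, 2, 3, 5], [4, 6], [7, 8], [9]], Q = [[1, 3, 5, 6], [2, 8], [4, 9], [7]]

Insert each entry of the permutation into P by Schensted row insertion, recording in Q the position of each new cell.

Insert 9: appended to row 1. P = [[9]].
Insert 1: 1 bumps 9 from row 1; 9 starts row 2. P = [[1], [9]].
Insert 7: appended to row 1. P = [[1, 7], [9]].
Insert 2: 2 bumps 7 from row 1; 7 bumps 9 from row 2; 9 starts row 3. P = [[1, 2], [7], [9]].
Insert 4: appended to row 1. P = [[1, 2, 4], [7], [9]].
Insert 8: appended to row 1. P = [[1, 2, 4, 8], [7], [9]].
Insert 3: 3 bumps 4 from row 1; 4 bumps 7 from row 2; 7 bumps 9 from row 3; 9 starts row 4. P = [[1, 2, 3, 8], [4], [7], [9]].
Insert 6: 6 bumps 8 from row 1; 8 appends to row 2. P = [[1, 2, 3, 6], [4, 8], [7], [9]].
Insert 5: 5 bumps 6 from row 1; 6 bumps 8 from row 2; 8 appends to row 3. P = [[1, 2, 3, 5], [4, 6], [7, 8], [9]].

So P = [[1, 2, 3, 5], [4, 6], [7, 8], [9]], Q = [[1, 3, 5, 6], [2, 8], [4, 9], [7]].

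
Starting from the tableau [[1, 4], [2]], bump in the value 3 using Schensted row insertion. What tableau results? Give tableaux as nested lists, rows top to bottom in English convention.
In row 1, 3 replaces 4 (the leftmost entry greater than 3); 4 is bumped to row 2. 4 is appended to row 2. The new tableau is [[1, 3], [2, 4]].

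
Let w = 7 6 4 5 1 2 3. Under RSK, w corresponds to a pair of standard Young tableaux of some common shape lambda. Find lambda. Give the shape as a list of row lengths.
[3, 2, 1, 1]

Row-insert each entry into an empty tableau.

After inserting 7: P = [[7]].
After inserting 6: P = [[6], [7]].
After inserting 4: P = [[4], [6], [7]].
After inserting 5: P = [[4, 5], [6], [7]].
After inserting 1: P = [[1, 5], [4], [6], [7]].
After inserting 2: P = [[1, 2], [4, 5], [6], [7]].
After inserting 3: P = [[1, 2, 3], [4, 5], [6], [7]].

The final insertion tableau P = [[1, 2, 3], [4, 5], [6], [7]] has shape [3, 2, 1, 1].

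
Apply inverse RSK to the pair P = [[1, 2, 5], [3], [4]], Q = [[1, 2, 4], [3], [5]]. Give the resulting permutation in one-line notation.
Reverse RSK: for i = n, n-1, ..., 1, locate i in Q, remove the corresponding corner cell from P, and reverse-bump its entry up through P; the value ejected from row 1 is w(i).

So w = 1 4 3 5 2.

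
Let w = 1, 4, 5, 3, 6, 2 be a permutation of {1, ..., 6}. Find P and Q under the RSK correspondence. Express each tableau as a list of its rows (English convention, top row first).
Insert each entry of the permutation into P by Schensted row insertion, recording in Q the position of each new cell.

Insert 1: appended to row 1. P = [[1]].
Insert 4: appended to row 1. P = [[1, 4]].
Insert 5: appended to row 1. P = [[1, 4, 5]].
Insert 3: 3 bumps 4 from row 1; 4 starts row 2. P = [[1, 3, 5], [4]].
Insert 6: appended to row 1. P = [[1, 3, 5, 6], [4]].
Insert 2: 2 bumps 3 from row 1; 3 bumps 4 from row 2; 4 starts row 3. P = [[1, 2, 5, 6], [3], [4]].

So P = [[1, 2, 5, 6], [3], [4]], Q = [[1, 2, 3, 5], [4], [6]].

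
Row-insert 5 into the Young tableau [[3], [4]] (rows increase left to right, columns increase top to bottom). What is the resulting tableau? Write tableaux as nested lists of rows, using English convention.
5 is larger than every entry of row 1, so it is appended to row 1. The new tableau is [[3, 5], [4]].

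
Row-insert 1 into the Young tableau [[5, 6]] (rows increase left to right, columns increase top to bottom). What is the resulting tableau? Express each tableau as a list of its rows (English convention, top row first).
In row 1, 1 replaces 5 (the leftmost entry greater than 1); 5 is bumped to row 2. 5 starts a new row 2. The new tableau is [[1, 6], [5]].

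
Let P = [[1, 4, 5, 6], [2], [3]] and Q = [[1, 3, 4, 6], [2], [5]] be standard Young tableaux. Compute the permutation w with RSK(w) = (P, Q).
Reverse the RSK construction: for i from n down to 1, find the cell of Q containing i, remove the entry at that cell from P, and reverse-bump it up through P; the value ejected from row 1 is w(i).

Step i=6: Q has 6 at row 1, column 4; remove that cell from P, ejecting 6. So w(6) = 6. P is now [[1, 4, 5], [2], [3]].
Step i=5: Q has 5 at row 3, column 1; remove 3 from row 3 of P and reverse-bump: 3 enters row 2 and ejects 2; 2 enters row 1 and ejects 1. So w(5) = 1. P is now [[2, 4, 5], [3]].
Step i=4: Q has 4 at row 1, column 3; remove that cell from P, ejecting 5. So w(4) = 5. P is now [[2, 4], [3]].
Step i=3: Q has 3 at row 1, column 2; remove that cell from P, ejecting 4. So w(3) = 4. P is now [[2], [3]].
Step i=2: Q has 2 at row 2, column 1; remove 3 from row 2 of P and reverse-bump: 3 enters row 1 and ejects 2. So w(2) = 2. P is now [[3]].
Step i=1: Q has 1 at row 1, column 1; remove that cell from P, ejecting 3. So w(1) = 3. P is now [].

So w = 3 2 4 5 1 6.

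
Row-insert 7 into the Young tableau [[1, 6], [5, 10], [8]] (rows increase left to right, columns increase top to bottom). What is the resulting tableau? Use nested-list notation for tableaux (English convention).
7 is larger than every entry of row 1, so it is appended to row 1. The new tableau is [[1, 6, 7], [5, 10], [8]].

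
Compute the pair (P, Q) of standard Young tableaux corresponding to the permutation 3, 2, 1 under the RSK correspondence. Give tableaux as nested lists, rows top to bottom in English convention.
Insert each entry of the permutation into P by Schensted row insertion, recording in Q the position of each new cell.

Insert 3: appended to row 1. P = [[3]], Q = [[1]].
Insert 2: 2 bumps 3 from row 1; 3 starts row 2. P = [[2], [3]], Q = [[1], [2]].
Insert 1: 1 bumps 2 from row 1; 2 bumps 3 from row 2; 3 starts row 3. P = [[1], [2], [3]], Q = [[1], [2], [3]].

So P = [[1], [2], [3]], Q = [[1], [2], [3]].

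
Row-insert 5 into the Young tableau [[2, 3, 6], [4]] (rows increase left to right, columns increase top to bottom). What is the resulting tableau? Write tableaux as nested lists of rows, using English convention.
[[2, 3, 5], [4, 6]]

In row 1, 5 replaces 6 (the leftmost entry greater than 5); 6 is bumped to row 2. 6 is appended to row 2. The new tableau is [[2, 3, 5], [4, 6]].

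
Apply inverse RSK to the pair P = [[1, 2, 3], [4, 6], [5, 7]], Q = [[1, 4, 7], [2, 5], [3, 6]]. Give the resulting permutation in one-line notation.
Reverse RSK: for i = n, n-1, ..., 1, locate i in Q, remove the corresponding corner cell from P, and reverse-bump its entry up through P; the value ejected from row 1 is w(i).

So w = 5 4 1 7 6 2 3.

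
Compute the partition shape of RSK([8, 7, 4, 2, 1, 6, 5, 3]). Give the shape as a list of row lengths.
Row-insert each entry into an empty tableau.

After inserting 8: P = [[8]].
After inserting 7: P = [[7], [8]].
After inserting 4: P = [[4], [7], [8]].
After inserting 2: P = [[2], [4], [7], [8]].
After inserting 1: P = [[1], [2], [4], [7], [8]].
After inserting 6: P = [[1, 6], [2], [4], [7], [8]].
After inserting 5: P = [[1, 5], [2, 6], [4], [7], [8]].
After inserting 3: P = [[1, 3], [2, 5], [4, 6], [7], [8]].

The final insertion tableau P = [[1, 3], [2, 5], [4, 6], [7], [8]] has shape [2, 2, 2, 1, 1].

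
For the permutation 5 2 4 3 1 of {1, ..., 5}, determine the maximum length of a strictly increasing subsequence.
2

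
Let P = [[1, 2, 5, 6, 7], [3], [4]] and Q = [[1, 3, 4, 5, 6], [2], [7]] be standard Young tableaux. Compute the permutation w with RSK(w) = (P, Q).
Reverse the RSK construction: for i from n down to 1, find the cell of Q containing i, remove the entry at that cell from P, and reverse-bump it up through P; the value ejected from row 1 is w(i).

Step i=7: Q has 7 at row 3, column 1; remove 4 from row 3 of P and reverse-bump: 4 enters row 2 and ejects 3; 3 enters row 1 and ejects 2. So w(7) = 2. P is now [[1, 3, 5, 6, 7], [4]].
Step i=6: Q has 6 at row 1, column 5; remove that cell from P, ejecting 7. So w(6) = 7. P is now [[1, 3, 5, 6], [4]].
Step i=5: Q has 5 at row 1, column 4; remove that cell from P, ejecting 6. So w(5) = 6. P is now [[1, 3, 5], [4]].
Step i=4: Q has 4 at row 1, column 3; remove that cell from P, ejecting 5. So w(4) = 5. P is now [[1, 3], [4]].
Step i=3: Q has 3 at row 1, column 2; remove that cell from P, ejecting 3. So w(3) = 3. P is now [[1], [4]].
Step i=2: Q has 2 at row 2, column 1; remove 4 from row 2 of P and reverse-bump: 4 enters row 1 and ejects 1. So w(2) = 1. P is now [[4]].
Step i=1: Q has 1 at row 1, column 1; remove that cell from P, ejecting 4. So w(1) = 4. P is now [].

So w = 4 1 3 5 6 7 2.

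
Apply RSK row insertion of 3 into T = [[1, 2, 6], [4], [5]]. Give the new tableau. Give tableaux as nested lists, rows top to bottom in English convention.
[[1, 2, 3], [4, 6], [5]]

In row 1, 3 replaces 6 (the leftmost entry greater than 3); 6 is bumped to row 2. 6 is appended to row 2. The new tableau is [[1, 2, 3], [4, 6], [5]].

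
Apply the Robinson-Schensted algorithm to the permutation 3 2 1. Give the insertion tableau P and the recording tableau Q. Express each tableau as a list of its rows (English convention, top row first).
P = [[1], [2], [3]], Q = [[1], [2], [3]]

Insert each entry of the permutation into P by Schensted row insertion, recording in Q the position of each new cell.

Insert 3: appended to row 1. P = [[3]].
Insert 2: 2 bumps 3 from row 1; 3 starts row 2. P = [[2], [3]].
Insert 1: 1 bumps 2 from row 1; 2 bumps 3 from row 2; 3 starts row 3. P = [[1], [2], [3]].

So P = [[1], [2], [3]], Q = [[1], [2], [3]].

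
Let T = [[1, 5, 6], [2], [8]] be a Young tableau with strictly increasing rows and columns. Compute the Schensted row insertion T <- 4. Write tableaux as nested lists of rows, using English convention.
[[1, 4, 6], [2, 5], [8]]

In row 1, 4 replaces 5 (the leftmost entry greater than 4); 5 is bumped to row 2. 5 is appended to row 2. The new tableau is [[1, 4, 6], [2, 5], [8]].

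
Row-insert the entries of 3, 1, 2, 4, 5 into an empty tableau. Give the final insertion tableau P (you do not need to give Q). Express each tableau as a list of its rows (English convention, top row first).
After inserting 3: P = [[3]].
After inserting 1: P = [[1], [3]].
After inserting 2: P = [[1, 2], [3]].
After inserting 4: P = [[1, 2, 4], [3]].
After inserting 5: P = [[1, 2, 4, 5], [3]].

So P = [[1, 2, 4, 5], [3]].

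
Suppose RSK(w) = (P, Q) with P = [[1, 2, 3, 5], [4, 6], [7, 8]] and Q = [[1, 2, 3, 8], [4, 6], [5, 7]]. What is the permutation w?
1 7 8 4 2 6 3 5

Reverse the RSK construction: for i from n down to 1, find the cell of Q containing i, remove the entry at that cell from P, and reverse-bump it up through P; the value ejected from row 1 is w(i).

Step i=8: Q has 8 at row 1, column 4; remove that cell from P, ejecting 5. So w(8) = 5. P is now [[1, 2, 3], [4, 6], [7, 8]].
Step i=7: Q has 7 at row 3, column 2; remove 8 from row 3 of P and reverse-bump: 8 enters row 2 and ejects 6; 6 enters row 1 and ejects 3. So w(7) = 3. P is now [[1, 2, 6], [4, 8], [7]].
Step i=6: Q has 6 at row 2, column 2; remove 8 from row 2 of P and reverse-bump: 8 enters row 1 and ejects 6. So w(6) = 6. P is now [[1, 2, 8], [4], [7]].
Step i=5: Q has 5 at row 3, column 1; remove 7 from row 3 of P and reverse-bump: 7 enters row 2 and ejects 4; 4 enters row 1 and ejects 2. So w(5) = 2. P is now [[1, 4, 8], [7]].
Step i=4: Q has 4 at row 2, column 1; remove 7 from row 2 of P and reverse-bump: 7 enters row 1 and ejects 4. So w(4) = 4. P is now [[1, 7, 8]].
Step i=3: Q has 3 at row 1, column 3; remove that cell from P, ejecting 8. So w(3) = 8. P is now [[1, 7]].
Step i=2: Q has 2 at row 1, column 2; remove that cell from P, ejecting 7. So w(2) = 7. P is now [[1]].
Step i=1: Q has 1 at row 1, column 1; remove that cell from P, ejecting 1. So w(1) = 1. P is now [].

So w = 1 7 8 4 2 6 3 5.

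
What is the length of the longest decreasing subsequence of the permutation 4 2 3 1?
3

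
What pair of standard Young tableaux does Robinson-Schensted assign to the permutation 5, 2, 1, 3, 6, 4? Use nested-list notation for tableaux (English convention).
P = [[1, 3, 4], [2, 6], [5]], Q = [[1, 4, 5], [2, 6], [3]]

Insert each entry of the permutation into P by Schensted row insertion, recording in Q the position of each new cell.

Insert 5: appended to row 1. P = [[5]].
Insert 2: 2 bumps 5 from row 1; 5 starts row 2. P = [[2], [5]].
Insert 1: 1 bumps 2 from row 1; 2 bumps 5 from row 2; 5 starts row 3. P = [[1], [2], [5]].
Insert 3: appended to row 1. P = [[1, 3], [2], [5]].
Insert 6: appended to row 1. P = [[1, 3, 6], [2], [5]].
Insert 4: 4 bumps 6 from row 1; 6 appends to row 2. P = [[1, 3, 4], [2, 6], [5]].

So P = [[1, 3, 4], [2, 6], [5]], Q = [[1, 4, 5], [2, 6], [3]].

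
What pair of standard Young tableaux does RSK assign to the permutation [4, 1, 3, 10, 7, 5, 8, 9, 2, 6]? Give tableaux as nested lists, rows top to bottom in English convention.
P = [[1, 2, 5, 6, 9], [3, 7, 8], [4], [10]], Q = [[1, 3, 4, 7, 8], [2, 5, 10], [6], [9]]

Insert each entry of the permutation into P by Schensted row insertion, recording in Q the position of each new cell.

Insert 4: appended to row 1. P = [[4]].
Insert 1: 1 bumps 4 from row 1; 4 starts row 2. P = [[1], [4]].
Insert 3: appended to row 1. P = [[1, 3], [4]].
Insert 10: appended to row 1. P = [[1, 3, 10], [4]].
Insert 7: 7 bumps 10 from row 1; 10 appends to row 2. P = [[1, 3, 7], [4, 10]].
Insert 5: 5 bumps 7 from row 1; 7 bumps 10 from row 2; 10 starts row 3. P = [[1, 3, 5], [4, 7], [10]].
Insert 8: appended to row 1. P = [[1, 3, 5, 8], [4, 7], [10]].
Insert 9: appended to row 1. P = [[1, 3, 5, 8, 9], [4, 7], [10]].
Insert 2: 2 bumps 3 from row 1; 3 bumps 4 from row 2; 4 bumps 10 from row 3; 10 starts row 4. P = [[1, 2, 5, 8, 9], [3, 7], [4], [10]].
Insert 6: 6 bumps 8 from row 1; 8 appends to row 2. P = [[1, 2, 5, 6, 9], [3, 7, 8], [4], [10]].

So P = [[1, 2, 5, 6, 9], [3, 7, 8], [4], [10]], Q = [[1, 3, 4, 7, 8], [2, 5, 10], [6], [9]].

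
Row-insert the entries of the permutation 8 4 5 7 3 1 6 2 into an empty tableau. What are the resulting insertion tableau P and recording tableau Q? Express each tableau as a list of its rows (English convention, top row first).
Insert each entry of the permutation into P by Schensted row insertion, recording in Q the position of each new cell.

Insert 8: appended to row 1. P = [[8]], Q = [[1]].
Insert 4: 4 bumps 8 from row 1; 8 starts row 2. P = [[4], [8]], Q = [[1], [2]].
Insert 5: appended to row 1. P = [[4, 5], [8]], Q = [[1, 3], [2]].
Insert 7: appended to row 1. P = [[4, 5, 7], [8]], Q = [[1, 3, 4], [2]].
Insert 3: 3 bumps 4 from row 1; 4 bumps 8 from row 2; 8 starts row 3. P = [[3, 5, 7], [4], [8]], Q = [[1, 3, 4], [2], [5]].
Insert 1: 1 bumps 3 from row 1; 3 bumps 4 from row 2; 4 bumps 8 from row 3; 8 starts row 4. P = [[1, 5, 7], [3], [4], [8]], Q = [[1, 3, 4], [2], [5], [6]].
Insert 6: 6 bumps 7 from row 1; 7 appends to row 2. P = [[1, 5, 6], [3, 7], [4], [8]], Q = [[1, 3, 4], [2, 7], [5], [6]].
Insert 2: 2 bumps 5 from row 1; 5 bumps 7 from row 2; 7 appends to row 3. P = [[1, 2, 6], [3, 5], [4, 7], [8]], Q = [[1, 3, 4], [2, 7], [5, 8], [6]].

So P = [[1, 2, 6], [3, 5], [4, 7], [8]], Q = [[1, 3, 4], [2, 7], [5, 8], [6]].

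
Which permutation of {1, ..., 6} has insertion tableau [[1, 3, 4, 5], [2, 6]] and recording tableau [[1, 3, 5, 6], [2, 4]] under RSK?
Reverse the RSK construction: for i from n down to 1, find the cell of Q containing i, remove the entry at that cell from P, and reverse-bump it up through P; the value ejected from row 1 is w(i).

Step i=6: Q has 6 at row 1, column 4; remove that cell from P, ejecting 5. So w(6) = 5. P is now [[1, 3, 4], [2, 6]].
Step i=5: Q has 5 at row 1, column 3; remove that cell from P, ejecting 4. So w(5) = 4. P is now [[1, 3], [2, 6]].
Step i=4: Q has 4 at row 2, column 2; remove 6 from row 2 of P and reverse-bump: 6 enters row 1 and ejects 3. So w(4) = 3. P is now [[1, 6], [2]].
Step i=3: Q has 3 at row 1, column 2; remove that cell from P, ejecting 6. So w(3) = 6. P is now [[1], [2]].
Step i=2: Q has 2 at row 2, column 1; remove 2 from row 2 of P and reverse-bump: 2 enters row 1 and ejects 1. So w(2) = 1. P is now [[2]].
Step i=1: Q has 1 at row 1, column 1; remove that cell from P, ejecting 2. So w(1) = 2. P is now [].

So w = 2 1 6 3 4 5.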